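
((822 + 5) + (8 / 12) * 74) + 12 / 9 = 2633 / 3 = 877.67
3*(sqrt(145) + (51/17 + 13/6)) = 31/2 + 3*sqrt(145) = 51.62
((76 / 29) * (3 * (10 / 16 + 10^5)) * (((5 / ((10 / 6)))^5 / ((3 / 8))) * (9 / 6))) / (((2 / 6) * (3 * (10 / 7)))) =15513216957 / 29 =534938515.76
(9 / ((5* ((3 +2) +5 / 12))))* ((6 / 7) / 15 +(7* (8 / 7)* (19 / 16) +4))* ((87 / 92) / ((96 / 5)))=57159 / 257600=0.22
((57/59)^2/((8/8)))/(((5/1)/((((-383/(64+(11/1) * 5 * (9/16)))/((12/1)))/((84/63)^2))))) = -3733101/105752780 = -0.04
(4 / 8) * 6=3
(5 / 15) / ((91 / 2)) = 2 / 273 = 0.01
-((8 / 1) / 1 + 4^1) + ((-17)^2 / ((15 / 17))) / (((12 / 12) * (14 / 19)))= 90827 / 210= 432.51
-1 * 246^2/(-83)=60516/83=729.11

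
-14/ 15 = -0.93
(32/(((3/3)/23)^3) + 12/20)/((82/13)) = 25307399/410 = 61725.36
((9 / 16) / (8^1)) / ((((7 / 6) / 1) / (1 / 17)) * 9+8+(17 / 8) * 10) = 3 / 8864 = 0.00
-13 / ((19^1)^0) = -13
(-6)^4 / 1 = 1296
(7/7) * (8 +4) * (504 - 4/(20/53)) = 29604/5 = 5920.80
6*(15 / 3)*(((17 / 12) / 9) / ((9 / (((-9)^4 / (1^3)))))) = 3442.50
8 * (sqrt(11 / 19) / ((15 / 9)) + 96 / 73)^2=4608 * sqrt(209) / 6935 + 39241368 / 2531275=25.11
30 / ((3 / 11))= 110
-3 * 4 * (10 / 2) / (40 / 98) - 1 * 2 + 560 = 411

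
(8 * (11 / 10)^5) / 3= 161051 / 37500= 4.29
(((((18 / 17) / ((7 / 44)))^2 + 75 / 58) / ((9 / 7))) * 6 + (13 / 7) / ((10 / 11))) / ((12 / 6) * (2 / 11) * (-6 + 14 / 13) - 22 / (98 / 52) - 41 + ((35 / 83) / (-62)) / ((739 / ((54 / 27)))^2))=-177242133746569300409 / 44943159227031900610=-3.94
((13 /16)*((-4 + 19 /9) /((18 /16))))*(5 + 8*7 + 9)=-7735 /81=-95.49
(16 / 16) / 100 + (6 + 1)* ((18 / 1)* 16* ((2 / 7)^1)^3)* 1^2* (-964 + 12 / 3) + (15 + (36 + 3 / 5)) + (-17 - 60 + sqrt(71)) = -221308411 / 4900 + sqrt(71) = -45156.56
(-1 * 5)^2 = 25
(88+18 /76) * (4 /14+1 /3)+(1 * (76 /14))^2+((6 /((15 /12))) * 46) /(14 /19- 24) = 460475627 /6172530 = 74.60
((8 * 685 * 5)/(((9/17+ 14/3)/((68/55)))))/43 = 3800928/25069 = 151.62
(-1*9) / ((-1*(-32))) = -9 / 32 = -0.28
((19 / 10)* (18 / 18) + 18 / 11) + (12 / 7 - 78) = -72.75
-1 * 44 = -44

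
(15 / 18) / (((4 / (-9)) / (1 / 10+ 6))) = -11.44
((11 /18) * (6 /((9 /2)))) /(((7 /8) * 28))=44 /1323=0.03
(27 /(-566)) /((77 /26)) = -351 /21791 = -0.02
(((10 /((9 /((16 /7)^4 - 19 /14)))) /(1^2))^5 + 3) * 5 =468409745139204652472348127610 /4711653532607691047049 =99415150.52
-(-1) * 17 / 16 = 17 / 16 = 1.06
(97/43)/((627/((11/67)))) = 97/164217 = 0.00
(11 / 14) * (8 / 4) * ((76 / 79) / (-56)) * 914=-95513 / 3871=-24.67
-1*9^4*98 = -642978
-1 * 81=-81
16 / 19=0.84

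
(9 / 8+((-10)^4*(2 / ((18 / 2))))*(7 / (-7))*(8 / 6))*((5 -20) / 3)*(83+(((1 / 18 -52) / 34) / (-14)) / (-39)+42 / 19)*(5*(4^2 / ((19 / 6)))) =31878503.25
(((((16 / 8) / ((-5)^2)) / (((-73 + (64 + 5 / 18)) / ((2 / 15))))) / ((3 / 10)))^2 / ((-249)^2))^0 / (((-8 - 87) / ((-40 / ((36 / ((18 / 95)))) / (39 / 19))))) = 4 / 3705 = 0.00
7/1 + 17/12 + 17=305/12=25.42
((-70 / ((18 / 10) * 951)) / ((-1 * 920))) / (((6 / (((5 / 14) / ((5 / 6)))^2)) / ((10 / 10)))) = 5 / 3674664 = 0.00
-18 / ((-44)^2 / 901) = -8109 / 968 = -8.38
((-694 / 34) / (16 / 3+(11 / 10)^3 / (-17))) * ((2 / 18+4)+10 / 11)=-172459000 / 8844231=-19.50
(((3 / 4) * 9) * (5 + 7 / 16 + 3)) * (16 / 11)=3645 / 44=82.84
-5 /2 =-2.50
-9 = -9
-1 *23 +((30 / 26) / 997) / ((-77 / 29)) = -23.00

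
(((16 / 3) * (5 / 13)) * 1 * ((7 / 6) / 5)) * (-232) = -12992 / 117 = -111.04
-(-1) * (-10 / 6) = -5 / 3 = -1.67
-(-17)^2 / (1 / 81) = -23409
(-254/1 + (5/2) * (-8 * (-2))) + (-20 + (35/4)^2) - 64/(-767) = -1931049/12272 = -157.35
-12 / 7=-1.71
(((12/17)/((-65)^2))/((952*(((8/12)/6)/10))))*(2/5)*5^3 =270/341887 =0.00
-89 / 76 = -1.17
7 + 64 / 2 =39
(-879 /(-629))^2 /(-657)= -85849 /28881793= -0.00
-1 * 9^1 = -9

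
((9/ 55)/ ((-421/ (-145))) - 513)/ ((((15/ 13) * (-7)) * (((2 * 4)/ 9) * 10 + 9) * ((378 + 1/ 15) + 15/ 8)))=2223413712/ 237956113241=0.01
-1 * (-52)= 52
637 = 637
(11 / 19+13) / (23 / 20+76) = 5160 / 29317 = 0.18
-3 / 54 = -1 / 18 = -0.06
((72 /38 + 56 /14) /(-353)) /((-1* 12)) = 28 /20121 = 0.00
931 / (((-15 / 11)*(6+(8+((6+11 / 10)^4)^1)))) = -20482000 / 76655043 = -0.27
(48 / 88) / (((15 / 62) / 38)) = 4712 / 55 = 85.67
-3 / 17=-0.18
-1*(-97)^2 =-9409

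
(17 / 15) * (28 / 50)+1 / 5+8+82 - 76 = 5563 / 375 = 14.83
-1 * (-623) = 623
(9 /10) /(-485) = -9 /4850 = -0.00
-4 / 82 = -2 / 41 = -0.05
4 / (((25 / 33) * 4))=33 / 25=1.32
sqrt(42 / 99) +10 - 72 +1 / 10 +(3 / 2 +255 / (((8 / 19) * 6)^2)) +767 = sqrt(462) / 33 +2866769 / 3840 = 747.21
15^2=225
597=597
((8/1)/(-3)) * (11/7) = -88/21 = -4.19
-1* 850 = -850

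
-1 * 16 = -16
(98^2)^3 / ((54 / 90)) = 4429211904320 / 3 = 1476403968106.67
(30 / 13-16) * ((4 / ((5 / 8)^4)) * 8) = -2871.49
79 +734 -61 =752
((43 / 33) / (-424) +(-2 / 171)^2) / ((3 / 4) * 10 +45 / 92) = -1842139 / 5011965882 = -0.00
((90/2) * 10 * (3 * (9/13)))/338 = 6075/2197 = 2.77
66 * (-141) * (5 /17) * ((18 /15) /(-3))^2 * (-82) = 3052368 /85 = 35910.21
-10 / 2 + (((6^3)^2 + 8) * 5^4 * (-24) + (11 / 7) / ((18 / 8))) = -44097480271 / 63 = -699960004.30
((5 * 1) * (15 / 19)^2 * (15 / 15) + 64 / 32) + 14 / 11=25371 / 3971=6.39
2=2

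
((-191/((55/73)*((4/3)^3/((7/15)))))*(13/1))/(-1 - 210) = 11419317/3713600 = 3.07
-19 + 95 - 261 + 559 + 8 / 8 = 375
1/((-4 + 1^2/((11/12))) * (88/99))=-99/256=-0.39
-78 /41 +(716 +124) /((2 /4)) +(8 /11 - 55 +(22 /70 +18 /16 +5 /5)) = 205364633 /126280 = 1626.26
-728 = -728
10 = 10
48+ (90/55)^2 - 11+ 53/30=150443/3630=41.44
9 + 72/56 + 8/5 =416/35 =11.89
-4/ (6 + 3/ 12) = -16/ 25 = -0.64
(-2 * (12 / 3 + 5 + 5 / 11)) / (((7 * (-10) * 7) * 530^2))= 26 / 189256375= 0.00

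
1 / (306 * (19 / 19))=1 / 306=0.00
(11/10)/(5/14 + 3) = 77/235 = 0.33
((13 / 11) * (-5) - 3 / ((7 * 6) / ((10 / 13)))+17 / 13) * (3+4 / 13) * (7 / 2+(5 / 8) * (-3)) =-200423 / 8008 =-25.03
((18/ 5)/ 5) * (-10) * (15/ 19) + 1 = -89/ 19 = -4.68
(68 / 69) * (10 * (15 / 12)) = 12.32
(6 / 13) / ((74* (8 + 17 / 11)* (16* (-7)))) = -11 / 1885520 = -0.00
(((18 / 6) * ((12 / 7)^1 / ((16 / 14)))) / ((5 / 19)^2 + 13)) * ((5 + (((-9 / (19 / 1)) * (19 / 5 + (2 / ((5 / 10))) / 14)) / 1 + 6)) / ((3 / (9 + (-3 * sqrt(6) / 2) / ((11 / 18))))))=773091 / 82565 - 210843 * sqrt(6) / 82565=3.11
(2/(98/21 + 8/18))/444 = 3/3404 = 0.00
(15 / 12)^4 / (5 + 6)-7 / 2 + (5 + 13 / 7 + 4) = 149399 / 19712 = 7.58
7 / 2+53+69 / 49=5675 / 98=57.91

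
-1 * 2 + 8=6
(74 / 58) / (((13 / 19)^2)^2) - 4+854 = 855.82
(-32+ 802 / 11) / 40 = 45 / 44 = 1.02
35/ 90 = 7/ 18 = 0.39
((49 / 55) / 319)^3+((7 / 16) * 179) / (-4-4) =-6767233902433053 / 691305619664000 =-9.79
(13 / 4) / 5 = 13 / 20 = 0.65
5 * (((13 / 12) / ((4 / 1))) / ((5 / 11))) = 2.98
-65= -65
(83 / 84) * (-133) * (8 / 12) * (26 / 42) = -20501 / 378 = -54.24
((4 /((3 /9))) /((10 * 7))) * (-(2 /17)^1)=-12 /595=-0.02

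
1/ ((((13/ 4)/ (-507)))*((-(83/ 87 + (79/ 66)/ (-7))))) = 53592/ 269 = 199.23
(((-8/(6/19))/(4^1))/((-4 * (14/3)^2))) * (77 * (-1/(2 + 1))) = -209/112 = -1.87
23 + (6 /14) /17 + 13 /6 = 17987 /714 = 25.19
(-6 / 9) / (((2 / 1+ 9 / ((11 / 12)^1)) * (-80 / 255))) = 187 / 1040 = 0.18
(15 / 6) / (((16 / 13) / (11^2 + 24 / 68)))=134095 / 544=246.50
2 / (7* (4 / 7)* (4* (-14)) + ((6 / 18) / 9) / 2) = -108 / 12095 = -0.01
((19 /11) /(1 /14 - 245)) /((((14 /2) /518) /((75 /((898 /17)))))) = -4182850 /5645277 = -0.74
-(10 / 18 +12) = -12.56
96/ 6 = 16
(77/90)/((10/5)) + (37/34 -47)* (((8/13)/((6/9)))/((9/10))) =-1856183/39780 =-46.66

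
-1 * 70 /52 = -35 /26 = -1.35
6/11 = 0.55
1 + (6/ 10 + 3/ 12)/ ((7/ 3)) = 191/ 140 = 1.36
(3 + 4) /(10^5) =7 /100000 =0.00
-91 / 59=-1.54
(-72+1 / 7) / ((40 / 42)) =-1509 / 20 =-75.45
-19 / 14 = -1.36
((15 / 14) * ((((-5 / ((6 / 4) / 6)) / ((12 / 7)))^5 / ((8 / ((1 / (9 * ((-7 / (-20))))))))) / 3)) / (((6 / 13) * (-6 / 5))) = 1741796875 / 314928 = 5530.78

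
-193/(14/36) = -3474/7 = -496.29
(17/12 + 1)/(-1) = -29/12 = -2.42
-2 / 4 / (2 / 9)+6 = 15 / 4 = 3.75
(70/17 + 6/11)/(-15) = -0.31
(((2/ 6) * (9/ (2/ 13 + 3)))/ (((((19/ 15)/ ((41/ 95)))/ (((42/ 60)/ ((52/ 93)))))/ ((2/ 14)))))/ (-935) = -837/ 13501400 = -0.00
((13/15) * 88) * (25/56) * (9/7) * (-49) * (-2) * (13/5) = 11154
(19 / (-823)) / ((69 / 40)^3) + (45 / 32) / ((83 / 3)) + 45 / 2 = 16190156618765 / 718083880992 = 22.55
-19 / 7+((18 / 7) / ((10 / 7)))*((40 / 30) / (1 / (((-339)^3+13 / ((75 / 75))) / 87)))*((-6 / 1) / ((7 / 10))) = 9211789.84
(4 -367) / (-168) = 121 / 56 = 2.16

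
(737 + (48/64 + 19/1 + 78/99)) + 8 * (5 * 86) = 554075/132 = 4197.54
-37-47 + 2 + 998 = 916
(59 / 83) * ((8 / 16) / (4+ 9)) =59 / 2158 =0.03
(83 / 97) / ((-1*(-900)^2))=-83 / 78570000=-0.00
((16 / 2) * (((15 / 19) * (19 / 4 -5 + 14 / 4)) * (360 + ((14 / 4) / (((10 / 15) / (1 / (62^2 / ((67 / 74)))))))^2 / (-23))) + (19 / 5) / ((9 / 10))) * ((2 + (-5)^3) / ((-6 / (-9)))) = -771772984233595753453 / 565759189824512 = -1364136.89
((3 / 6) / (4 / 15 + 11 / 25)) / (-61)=-75 / 6466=-0.01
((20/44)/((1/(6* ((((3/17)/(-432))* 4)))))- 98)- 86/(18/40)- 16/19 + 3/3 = -18479999/63954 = -288.96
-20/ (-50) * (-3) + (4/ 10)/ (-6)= -19/ 15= -1.27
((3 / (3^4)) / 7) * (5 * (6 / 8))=5 / 252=0.02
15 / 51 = 0.29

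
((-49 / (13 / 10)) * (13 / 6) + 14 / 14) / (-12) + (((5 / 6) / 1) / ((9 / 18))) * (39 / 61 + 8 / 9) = 30533 / 3294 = 9.27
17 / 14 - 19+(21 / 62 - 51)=-14853 / 217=-68.45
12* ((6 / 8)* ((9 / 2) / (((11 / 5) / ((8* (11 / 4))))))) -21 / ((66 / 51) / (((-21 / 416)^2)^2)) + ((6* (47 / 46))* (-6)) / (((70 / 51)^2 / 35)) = -147642660038625993 / 530385794498560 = -278.37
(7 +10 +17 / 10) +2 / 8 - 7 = 239 / 20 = 11.95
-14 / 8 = -1.75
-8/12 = -2/3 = -0.67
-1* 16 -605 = -621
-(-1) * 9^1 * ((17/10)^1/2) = 153/20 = 7.65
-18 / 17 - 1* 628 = -10694 / 17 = -629.06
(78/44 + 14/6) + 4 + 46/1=3571/66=54.11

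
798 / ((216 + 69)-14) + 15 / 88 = 74289 / 23848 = 3.12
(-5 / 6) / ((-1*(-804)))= -5 / 4824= -0.00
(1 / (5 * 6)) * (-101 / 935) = -101 / 28050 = -0.00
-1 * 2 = -2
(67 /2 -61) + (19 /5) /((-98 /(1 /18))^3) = -754741864819 /27445158720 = -27.50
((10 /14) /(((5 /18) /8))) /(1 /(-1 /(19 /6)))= -864 /133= -6.50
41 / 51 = 0.80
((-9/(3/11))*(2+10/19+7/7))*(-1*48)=5585.68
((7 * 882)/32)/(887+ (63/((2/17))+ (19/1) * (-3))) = 3087/21848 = 0.14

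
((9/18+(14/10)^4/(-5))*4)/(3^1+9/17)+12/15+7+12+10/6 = 1983991/93750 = 21.16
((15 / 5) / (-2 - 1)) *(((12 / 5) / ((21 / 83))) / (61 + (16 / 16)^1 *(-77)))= 83 / 140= 0.59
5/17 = 0.29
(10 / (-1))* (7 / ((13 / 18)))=-1260 / 13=-96.92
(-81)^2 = 6561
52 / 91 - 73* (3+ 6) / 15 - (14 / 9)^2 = -129413 / 2835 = -45.65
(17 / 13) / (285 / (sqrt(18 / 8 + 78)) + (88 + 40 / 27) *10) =59328504 / 40545406525 - 235467 *sqrt(321) / 81090813050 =0.00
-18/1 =-18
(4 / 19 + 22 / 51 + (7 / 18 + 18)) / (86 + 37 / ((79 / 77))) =8740955 / 56064402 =0.16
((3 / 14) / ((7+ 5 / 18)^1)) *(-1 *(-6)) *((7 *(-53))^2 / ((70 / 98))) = 22297842 / 655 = 34042.51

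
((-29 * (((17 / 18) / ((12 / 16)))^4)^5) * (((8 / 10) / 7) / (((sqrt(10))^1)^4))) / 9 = -123588009832249665152243653935104 / 333830371417327602675068661457875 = -0.37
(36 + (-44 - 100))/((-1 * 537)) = 36/179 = 0.20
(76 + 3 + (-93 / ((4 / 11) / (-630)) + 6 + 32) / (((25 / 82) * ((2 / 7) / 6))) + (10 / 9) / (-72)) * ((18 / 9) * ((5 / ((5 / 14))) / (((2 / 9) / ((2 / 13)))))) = 215185014.20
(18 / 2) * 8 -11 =61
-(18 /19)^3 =-5832 /6859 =-0.85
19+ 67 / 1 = 86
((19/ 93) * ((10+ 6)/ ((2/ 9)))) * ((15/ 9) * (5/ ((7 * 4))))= 950/ 217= 4.38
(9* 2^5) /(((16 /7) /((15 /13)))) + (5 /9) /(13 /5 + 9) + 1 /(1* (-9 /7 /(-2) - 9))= 986093 /6786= 145.31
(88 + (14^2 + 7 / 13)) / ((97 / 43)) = 126.14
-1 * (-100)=100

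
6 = 6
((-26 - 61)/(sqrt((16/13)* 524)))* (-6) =261* sqrt(1703)/524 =20.55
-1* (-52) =52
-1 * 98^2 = -9604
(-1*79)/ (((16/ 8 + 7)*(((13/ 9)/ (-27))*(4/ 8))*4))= 2133/ 26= 82.04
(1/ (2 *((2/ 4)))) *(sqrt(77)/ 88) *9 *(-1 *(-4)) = 9 *sqrt(77)/ 22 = 3.59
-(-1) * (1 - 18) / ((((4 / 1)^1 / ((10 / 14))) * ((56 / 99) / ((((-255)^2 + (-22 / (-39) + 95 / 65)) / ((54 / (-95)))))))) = 112632498275 / 183456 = 613948.29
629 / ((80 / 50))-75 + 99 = 3337 / 8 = 417.12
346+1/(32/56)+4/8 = 348.25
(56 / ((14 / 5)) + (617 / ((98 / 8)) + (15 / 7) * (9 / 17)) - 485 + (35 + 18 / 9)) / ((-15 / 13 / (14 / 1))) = 2718066 / 595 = 4568.18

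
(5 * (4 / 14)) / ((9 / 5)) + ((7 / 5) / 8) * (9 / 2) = 7969 / 5040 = 1.58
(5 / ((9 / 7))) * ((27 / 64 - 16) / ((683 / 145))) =-5059775 / 393408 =-12.86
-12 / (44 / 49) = -147 / 11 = -13.36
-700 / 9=-77.78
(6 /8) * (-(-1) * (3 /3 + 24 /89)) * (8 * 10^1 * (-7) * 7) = -332220 /89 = -3732.81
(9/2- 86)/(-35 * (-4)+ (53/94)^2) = -720134/1239849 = -0.58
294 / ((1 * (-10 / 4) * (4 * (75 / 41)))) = -2009 / 125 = -16.07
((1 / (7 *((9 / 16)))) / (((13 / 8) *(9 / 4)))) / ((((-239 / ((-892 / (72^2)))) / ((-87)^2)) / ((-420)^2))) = 16803852800 / 251667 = 66770.19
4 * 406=1624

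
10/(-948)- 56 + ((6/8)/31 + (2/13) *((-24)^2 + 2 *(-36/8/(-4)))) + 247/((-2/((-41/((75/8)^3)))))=2101740890051/53724937500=39.12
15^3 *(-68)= -229500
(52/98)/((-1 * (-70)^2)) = -13/120050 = -0.00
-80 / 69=-1.16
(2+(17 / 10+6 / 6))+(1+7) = 127 / 10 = 12.70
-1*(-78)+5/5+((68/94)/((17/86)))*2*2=4401/47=93.64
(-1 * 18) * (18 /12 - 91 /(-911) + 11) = -206613 /911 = -226.80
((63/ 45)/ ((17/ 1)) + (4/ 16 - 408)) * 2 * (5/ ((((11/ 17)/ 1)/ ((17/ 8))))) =-2356319/ 176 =-13388.18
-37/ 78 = -0.47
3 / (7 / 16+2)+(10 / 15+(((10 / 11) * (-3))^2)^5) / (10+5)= 23048459318752346 / 15173393391585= 1519.00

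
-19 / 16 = -1.19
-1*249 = -249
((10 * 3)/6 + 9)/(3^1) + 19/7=155/21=7.38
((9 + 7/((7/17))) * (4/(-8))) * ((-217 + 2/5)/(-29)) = -14079/145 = -97.10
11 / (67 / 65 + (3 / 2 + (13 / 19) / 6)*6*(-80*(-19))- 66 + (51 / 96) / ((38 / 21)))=79040 / 105305167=0.00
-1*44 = -44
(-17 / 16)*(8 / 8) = -17 / 16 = -1.06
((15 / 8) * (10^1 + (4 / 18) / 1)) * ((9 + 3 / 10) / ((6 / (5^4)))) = 445625 / 24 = 18567.71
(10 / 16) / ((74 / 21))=0.18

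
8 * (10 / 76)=20 / 19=1.05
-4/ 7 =-0.57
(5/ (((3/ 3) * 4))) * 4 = 5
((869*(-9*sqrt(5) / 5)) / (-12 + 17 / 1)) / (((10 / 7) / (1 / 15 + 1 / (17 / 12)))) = -3595053*sqrt(5) / 21250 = -378.30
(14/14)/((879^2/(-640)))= -640/772641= -0.00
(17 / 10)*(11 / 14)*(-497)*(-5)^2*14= -232347.50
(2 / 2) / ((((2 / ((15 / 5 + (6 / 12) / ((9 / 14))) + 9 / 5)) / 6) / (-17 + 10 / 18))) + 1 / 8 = -275.05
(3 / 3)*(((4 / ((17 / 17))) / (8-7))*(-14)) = -56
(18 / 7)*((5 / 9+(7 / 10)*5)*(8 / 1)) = 584 / 7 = 83.43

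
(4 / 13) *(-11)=-44 / 13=-3.38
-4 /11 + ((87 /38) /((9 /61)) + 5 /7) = 139291 /8778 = 15.87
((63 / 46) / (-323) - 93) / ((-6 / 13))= 5988047 / 29716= 201.51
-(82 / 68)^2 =-1681 / 1156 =-1.45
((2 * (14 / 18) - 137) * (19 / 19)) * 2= -2438 / 9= -270.89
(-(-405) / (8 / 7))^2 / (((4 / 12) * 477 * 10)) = 535815 / 6784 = 78.98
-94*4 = -376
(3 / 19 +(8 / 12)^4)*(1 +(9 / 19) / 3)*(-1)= -12034 / 29241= -0.41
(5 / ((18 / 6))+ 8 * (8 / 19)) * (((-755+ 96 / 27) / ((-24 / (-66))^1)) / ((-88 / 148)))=71816297 / 4104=17499.10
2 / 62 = 1 / 31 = 0.03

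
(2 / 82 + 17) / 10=349 / 205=1.70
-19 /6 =-3.17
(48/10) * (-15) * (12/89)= -864/89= -9.71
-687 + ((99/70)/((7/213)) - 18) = -324363/490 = -661.97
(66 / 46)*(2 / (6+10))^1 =33 / 184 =0.18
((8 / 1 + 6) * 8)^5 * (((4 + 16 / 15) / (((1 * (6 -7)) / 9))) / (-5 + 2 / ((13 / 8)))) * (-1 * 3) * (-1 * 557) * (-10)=-3562695278198784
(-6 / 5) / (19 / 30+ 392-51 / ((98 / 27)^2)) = -172872 / 56005073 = -0.00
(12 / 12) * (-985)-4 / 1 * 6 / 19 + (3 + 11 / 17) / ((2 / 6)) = -315029 / 323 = -975.32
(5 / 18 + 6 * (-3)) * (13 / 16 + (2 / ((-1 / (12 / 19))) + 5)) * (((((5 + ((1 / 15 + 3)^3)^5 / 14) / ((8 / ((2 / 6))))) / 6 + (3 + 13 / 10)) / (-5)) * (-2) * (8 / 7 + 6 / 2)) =-18638770294583289078572829741443 / 14089393564804687500000000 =-1322893.72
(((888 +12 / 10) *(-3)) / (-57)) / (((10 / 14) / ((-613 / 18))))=-55783 / 25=-2231.32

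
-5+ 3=-2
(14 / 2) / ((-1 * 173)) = -7 / 173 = -0.04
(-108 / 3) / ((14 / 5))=-90 / 7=-12.86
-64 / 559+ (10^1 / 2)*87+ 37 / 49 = 11932632 / 27391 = 435.64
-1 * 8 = -8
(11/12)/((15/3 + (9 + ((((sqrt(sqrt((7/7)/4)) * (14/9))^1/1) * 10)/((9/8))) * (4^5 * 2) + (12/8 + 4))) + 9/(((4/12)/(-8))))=9454401/21043313070622 + 340623360 * sqrt(2)/10521656535311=0.00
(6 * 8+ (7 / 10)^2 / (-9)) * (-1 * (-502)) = 10830901 / 450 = 24068.67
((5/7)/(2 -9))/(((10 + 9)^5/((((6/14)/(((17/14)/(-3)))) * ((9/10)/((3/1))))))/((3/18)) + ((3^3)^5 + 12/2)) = 45/14298034037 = 0.00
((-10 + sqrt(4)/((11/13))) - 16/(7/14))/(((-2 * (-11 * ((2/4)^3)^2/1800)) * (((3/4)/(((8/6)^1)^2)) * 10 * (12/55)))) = -225486.87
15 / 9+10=35 / 3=11.67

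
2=2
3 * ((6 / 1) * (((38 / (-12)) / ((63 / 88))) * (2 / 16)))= -209 / 21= -9.95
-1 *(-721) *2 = 1442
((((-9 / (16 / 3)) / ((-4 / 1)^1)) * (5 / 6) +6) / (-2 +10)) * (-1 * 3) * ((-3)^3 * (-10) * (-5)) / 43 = 1646325 / 22016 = 74.78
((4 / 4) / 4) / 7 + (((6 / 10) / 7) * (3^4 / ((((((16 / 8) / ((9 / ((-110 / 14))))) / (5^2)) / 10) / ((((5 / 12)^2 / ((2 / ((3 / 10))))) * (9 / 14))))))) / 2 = -163321 / 19712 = -8.29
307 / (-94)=-307 / 94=-3.27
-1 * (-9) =9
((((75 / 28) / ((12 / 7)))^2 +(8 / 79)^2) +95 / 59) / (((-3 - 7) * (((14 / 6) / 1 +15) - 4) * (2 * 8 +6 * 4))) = -1148653953 / 1508225024000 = -0.00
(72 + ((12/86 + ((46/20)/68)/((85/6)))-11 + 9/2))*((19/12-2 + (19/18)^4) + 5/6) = 14198715724237/130453675200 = 108.84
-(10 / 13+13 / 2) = -189 / 26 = -7.27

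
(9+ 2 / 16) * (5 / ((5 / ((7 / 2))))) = 511 / 16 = 31.94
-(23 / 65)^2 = -529 / 4225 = -0.13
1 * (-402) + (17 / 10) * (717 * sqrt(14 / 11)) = -402 + 12189 * sqrt(154) / 110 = 973.10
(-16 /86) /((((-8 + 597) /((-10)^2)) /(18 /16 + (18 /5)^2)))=-11268 /25327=-0.44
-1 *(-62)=62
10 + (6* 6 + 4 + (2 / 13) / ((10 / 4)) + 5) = 55.06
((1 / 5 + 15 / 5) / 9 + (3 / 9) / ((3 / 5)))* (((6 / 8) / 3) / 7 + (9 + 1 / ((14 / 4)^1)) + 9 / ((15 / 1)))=18983 / 2100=9.04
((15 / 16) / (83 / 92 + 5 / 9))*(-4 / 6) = -1035 / 2414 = -0.43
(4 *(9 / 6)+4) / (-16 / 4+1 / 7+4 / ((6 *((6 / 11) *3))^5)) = -257132413440 / 99178517827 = -2.59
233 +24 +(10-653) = -386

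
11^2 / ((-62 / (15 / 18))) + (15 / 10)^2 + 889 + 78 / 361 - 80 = 27188749 / 33573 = 809.84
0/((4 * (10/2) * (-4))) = 0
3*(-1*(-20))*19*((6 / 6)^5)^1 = 1140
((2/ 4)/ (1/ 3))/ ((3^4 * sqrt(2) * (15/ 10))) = sqrt(2)/ 162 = 0.01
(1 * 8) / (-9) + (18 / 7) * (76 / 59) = 9008 / 3717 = 2.42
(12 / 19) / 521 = 12 / 9899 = 0.00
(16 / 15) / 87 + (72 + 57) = 168361 / 1305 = 129.01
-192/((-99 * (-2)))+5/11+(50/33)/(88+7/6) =-0.50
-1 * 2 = -2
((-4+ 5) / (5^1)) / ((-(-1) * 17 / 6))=6 / 85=0.07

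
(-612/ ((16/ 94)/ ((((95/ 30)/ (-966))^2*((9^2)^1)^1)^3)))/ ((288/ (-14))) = 37589658919/ 326112272242835456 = 0.00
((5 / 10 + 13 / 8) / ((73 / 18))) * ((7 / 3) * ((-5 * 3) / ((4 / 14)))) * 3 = -112455 / 584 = -192.56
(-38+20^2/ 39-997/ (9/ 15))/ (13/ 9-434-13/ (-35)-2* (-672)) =-6918135/ 3733886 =-1.85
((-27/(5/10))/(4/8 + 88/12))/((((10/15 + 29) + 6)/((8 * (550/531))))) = -475200/296711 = -1.60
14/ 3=4.67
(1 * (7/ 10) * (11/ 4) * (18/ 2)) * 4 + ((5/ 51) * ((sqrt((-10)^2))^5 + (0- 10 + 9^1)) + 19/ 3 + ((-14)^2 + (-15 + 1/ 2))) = 2565544/ 255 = 10060.96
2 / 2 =1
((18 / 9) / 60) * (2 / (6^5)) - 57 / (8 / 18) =-14959079 / 116640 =-128.25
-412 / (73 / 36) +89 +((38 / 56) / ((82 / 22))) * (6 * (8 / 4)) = -2346374 / 20951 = -111.99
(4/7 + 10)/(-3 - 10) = -0.81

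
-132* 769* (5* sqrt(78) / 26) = -253770* sqrt(78) / 13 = -172402.77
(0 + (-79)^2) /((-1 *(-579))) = 6241 /579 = 10.78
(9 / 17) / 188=9 / 3196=0.00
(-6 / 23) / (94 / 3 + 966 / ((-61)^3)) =-2042829 / 245333134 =-0.01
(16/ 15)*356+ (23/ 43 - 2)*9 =366.55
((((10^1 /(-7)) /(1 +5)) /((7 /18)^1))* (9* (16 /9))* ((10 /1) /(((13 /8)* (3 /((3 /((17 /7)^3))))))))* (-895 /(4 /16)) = 962304000 /63869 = 15066.84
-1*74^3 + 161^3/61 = -20545383/61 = -336809.56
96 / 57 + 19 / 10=681 / 190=3.58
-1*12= -12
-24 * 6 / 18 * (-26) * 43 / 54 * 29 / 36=133.42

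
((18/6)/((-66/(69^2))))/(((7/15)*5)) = -14283/154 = -92.75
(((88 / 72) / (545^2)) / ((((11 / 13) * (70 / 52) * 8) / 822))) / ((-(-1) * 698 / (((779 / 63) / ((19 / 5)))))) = 949273 / 548577848700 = 0.00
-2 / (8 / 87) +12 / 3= -71 / 4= -17.75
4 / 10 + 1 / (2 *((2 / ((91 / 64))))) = 967 / 1280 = 0.76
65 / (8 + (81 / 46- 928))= -0.07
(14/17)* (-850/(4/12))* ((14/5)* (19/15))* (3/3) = -7448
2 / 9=0.22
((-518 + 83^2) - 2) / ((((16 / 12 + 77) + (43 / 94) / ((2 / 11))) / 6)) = 21552696 / 45599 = 472.66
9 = 9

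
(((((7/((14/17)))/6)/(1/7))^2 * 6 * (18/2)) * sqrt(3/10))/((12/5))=14161 * sqrt(30)/64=1211.92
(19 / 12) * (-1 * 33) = -209 / 4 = -52.25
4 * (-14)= -56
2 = 2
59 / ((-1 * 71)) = -59 / 71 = -0.83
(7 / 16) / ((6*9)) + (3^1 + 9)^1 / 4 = 2599 / 864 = 3.01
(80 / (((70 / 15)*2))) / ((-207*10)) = -2 / 483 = -0.00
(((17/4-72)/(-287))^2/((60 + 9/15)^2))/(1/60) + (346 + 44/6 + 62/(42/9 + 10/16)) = 155820119517553/426845053852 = 365.05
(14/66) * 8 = 1.70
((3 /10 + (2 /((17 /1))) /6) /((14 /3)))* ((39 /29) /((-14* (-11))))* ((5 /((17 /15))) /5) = 19071 /36138872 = 0.00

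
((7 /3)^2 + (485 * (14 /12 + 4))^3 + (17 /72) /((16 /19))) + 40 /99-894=598167675792691 /38016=15734629518.96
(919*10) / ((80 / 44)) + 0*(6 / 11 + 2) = 10109 / 2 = 5054.50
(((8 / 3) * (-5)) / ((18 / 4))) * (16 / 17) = -2.79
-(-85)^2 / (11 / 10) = -72250 / 11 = -6568.18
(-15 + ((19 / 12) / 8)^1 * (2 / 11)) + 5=-9.96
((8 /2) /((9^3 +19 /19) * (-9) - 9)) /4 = -1 /6579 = -0.00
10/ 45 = 2/ 9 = 0.22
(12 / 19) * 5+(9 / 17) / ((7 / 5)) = 7995 / 2261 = 3.54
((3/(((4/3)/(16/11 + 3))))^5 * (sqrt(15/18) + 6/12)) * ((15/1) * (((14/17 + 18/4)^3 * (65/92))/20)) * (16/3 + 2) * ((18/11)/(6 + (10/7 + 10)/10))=81005139397366473695679/11926635773296640 + 27001713132455491231893 * sqrt(30)/11926635773296640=19192303.47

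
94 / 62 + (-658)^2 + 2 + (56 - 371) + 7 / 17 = 228008093 / 527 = 432652.93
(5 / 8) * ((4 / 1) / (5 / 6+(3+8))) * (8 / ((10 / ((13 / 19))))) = 156 / 1349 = 0.12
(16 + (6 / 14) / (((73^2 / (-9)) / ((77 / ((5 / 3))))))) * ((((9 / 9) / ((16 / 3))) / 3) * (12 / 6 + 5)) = 2978003 / 426320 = 6.99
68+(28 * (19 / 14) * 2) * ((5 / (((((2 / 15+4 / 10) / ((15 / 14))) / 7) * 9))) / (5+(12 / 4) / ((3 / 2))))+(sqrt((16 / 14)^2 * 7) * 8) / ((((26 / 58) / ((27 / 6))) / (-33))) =4279 / 28 - 275616 * sqrt(7) / 91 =-7860.49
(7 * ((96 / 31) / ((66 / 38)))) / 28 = 152 / 341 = 0.45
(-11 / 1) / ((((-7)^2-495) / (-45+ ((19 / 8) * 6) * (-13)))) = -10131 / 1784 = -5.68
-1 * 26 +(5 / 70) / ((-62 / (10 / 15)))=-33853 / 1302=-26.00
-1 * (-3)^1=3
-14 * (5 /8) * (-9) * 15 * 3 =14175 /4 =3543.75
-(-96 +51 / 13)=1197 / 13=92.08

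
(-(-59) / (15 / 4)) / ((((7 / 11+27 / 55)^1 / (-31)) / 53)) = -68794 / 3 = -22931.33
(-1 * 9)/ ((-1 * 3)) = 3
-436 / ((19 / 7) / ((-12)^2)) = -439488 / 19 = -23130.95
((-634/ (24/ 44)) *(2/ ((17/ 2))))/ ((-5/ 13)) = 181324/ 255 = 711.07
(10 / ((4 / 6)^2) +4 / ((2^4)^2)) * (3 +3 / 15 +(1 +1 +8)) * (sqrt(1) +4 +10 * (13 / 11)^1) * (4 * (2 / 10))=159951 / 40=3998.78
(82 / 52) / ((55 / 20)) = 82 / 143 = 0.57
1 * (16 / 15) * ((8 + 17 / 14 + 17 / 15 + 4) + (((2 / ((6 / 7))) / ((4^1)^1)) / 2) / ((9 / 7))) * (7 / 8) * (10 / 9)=110183 / 7290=15.11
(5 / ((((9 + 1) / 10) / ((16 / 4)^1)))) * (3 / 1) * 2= 120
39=39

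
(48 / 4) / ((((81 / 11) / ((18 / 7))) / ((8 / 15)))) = 2.23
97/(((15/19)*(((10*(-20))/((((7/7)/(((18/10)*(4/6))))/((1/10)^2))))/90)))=-9215/2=-4607.50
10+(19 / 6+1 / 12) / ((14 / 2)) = 293 / 28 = 10.46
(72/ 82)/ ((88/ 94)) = 423/ 451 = 0.94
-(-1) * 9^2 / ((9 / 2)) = 18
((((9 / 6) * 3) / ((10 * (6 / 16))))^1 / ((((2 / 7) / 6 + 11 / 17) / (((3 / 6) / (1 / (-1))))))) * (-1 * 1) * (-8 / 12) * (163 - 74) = -31773 / 620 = -51.25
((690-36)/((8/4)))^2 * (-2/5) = -213858/5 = -42771.60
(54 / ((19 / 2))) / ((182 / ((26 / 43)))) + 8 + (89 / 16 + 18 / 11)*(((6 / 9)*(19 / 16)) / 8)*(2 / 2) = 1687374607 / 193256448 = 8.73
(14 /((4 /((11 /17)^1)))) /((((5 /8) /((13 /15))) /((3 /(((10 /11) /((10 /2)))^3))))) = 1567.45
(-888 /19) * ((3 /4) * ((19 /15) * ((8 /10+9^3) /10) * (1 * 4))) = -1620156 /125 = -12961.25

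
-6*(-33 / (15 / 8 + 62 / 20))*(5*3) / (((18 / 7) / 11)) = 508200 / 199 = 2553.77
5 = 5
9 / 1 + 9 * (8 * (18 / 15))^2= 20961 / 25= 838.44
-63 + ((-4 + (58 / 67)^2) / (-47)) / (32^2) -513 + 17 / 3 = -1443967481 / 2531796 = -570.33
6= 6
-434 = -434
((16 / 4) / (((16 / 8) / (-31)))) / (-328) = 31 / 164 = 0.19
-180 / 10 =-18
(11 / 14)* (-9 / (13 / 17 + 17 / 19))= -4.26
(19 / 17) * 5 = 95 / 17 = 5.59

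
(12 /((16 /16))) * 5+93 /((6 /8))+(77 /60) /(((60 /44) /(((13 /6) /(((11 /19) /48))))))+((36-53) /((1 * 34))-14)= 152351 /450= 338.56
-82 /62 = -41 /31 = -1.32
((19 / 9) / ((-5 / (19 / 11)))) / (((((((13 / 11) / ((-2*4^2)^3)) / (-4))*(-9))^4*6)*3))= -70907956053766209324187648 / 75892432005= -934321831313754.71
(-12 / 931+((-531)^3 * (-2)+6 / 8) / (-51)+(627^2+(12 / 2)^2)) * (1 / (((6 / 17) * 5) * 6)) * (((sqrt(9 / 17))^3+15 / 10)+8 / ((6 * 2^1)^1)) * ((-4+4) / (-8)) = 0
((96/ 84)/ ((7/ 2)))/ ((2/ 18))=144/ 49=2.94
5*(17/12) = 85/12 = 7.08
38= 38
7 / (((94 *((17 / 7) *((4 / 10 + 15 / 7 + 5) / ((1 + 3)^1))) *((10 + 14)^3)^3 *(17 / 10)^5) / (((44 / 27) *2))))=0.00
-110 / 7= -15.71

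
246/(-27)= -82/9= -9.11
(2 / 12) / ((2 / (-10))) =-5 / 6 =-0.83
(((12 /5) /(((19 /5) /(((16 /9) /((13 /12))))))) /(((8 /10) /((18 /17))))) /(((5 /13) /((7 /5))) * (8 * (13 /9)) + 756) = 90720 /50207443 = 0.00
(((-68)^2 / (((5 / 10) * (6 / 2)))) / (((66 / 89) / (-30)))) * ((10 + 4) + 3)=-69961120 / 33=-2120033.94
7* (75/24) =175/8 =21.88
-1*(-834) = 834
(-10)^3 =-1000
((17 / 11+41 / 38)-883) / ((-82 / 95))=1839985 / 1804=1019.95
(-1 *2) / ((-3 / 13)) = 26 / 3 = 8.67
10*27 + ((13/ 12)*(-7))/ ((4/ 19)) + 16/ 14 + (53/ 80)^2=31659389/ 134400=235.56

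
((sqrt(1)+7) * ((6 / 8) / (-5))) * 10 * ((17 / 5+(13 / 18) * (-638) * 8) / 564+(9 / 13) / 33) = 23622821 / 302445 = 78.11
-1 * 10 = -10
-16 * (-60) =960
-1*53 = -53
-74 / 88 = -0.84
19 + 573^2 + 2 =328350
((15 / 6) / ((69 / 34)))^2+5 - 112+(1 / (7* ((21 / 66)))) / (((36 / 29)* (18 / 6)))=-147478637 / 1399734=-105.36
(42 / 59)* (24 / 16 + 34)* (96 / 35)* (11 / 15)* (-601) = -45060576 / 1475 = -30549.54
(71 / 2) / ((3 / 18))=213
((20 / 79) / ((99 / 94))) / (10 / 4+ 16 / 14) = 26320 / 398871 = 0.07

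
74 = 74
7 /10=0.70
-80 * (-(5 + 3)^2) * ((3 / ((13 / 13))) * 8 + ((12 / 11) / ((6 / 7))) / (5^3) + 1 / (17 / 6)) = 124739.19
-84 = -84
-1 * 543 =-543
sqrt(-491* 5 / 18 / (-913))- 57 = -56.61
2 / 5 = 0.40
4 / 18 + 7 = 65 / 9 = 7.22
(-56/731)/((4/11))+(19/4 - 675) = -1960427/2924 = -670.46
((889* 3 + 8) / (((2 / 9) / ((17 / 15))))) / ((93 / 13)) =118235 / 62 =1907.02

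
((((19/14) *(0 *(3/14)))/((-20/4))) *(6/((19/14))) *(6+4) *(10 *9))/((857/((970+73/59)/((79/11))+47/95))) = 0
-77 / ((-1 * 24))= 3.21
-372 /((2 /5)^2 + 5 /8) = -473.89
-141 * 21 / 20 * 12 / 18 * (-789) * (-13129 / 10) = -10224116847 / 100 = -102241168.47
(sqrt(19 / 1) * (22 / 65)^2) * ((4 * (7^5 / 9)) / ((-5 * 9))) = -32538352 * sqrt(19) / 1711125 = -82.89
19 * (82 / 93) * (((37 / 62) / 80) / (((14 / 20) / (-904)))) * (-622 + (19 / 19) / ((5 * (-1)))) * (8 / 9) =27020063704 / 302715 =89259.08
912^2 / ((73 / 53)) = 44082432 / 73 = 603868.93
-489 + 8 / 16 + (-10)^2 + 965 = 1153 / 2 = 576.50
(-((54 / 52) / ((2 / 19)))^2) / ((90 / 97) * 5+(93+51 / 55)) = -5777805 / 5851456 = -0.99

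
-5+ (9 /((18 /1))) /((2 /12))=-2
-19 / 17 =-1.12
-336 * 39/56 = -234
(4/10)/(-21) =-2/105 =-0.02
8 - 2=6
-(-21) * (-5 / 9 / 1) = -35 / 3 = -11.67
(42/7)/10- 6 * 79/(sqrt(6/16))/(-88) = 3/5 +79 * sqrt(6)/22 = 9.40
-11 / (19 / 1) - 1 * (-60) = 1129 / 19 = 59.42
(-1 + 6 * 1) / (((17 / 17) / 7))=35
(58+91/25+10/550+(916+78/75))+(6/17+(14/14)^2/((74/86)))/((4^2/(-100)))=670609397/691900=969.23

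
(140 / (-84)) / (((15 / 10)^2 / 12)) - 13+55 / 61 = -11522 / 549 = -20.99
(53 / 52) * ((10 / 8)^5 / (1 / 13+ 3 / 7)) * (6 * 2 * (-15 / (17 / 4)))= -52171875 / 200192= -260.61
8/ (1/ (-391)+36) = 3128/ 14075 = 0.22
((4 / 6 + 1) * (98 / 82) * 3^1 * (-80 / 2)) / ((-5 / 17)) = 33320 / 41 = 812.68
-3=-3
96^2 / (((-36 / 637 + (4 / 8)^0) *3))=1956864 / 601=3256.01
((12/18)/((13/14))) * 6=56/13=4.31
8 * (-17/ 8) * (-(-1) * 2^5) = -544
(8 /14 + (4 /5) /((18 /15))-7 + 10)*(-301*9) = -11481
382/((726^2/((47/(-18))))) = -8977/4743684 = -0.00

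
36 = 36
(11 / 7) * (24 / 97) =264 / 679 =0.39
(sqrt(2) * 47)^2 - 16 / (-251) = 1108934 / 251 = 4418.06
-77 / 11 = -7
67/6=11.17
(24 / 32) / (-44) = -3 / 176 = -0.02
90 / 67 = 1.34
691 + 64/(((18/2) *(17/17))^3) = 503803/729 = 691.09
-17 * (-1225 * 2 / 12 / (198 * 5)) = 4165 / 1188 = 3.51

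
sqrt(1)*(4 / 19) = 4 / 19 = 0.21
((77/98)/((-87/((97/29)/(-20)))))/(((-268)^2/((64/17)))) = 1067/13477638930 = 0.00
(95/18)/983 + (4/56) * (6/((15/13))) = 233347/619290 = 0.38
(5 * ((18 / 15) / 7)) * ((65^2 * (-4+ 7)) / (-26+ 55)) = 76050 / 203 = 374.63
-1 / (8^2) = -1 / 64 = -0.02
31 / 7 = 4.43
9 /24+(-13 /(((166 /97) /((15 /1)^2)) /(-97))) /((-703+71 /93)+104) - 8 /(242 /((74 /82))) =-3170445377443 /11454423134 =-276.79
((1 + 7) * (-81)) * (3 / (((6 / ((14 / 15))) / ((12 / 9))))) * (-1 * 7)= 14112 / 5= 2822.40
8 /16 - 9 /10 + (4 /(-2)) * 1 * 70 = -140.40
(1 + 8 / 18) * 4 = 52 / 9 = 5.78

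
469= 469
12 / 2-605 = -599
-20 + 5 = -15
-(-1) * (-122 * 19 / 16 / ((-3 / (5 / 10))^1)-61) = -1769 / 48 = -36.85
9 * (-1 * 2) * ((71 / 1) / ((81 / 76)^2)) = -820192 / 729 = -1125.09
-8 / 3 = -2.67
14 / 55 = 0.25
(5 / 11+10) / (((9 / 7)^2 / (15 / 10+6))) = 28175 / 594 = 47.43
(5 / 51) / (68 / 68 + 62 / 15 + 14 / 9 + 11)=75 / 13532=0.01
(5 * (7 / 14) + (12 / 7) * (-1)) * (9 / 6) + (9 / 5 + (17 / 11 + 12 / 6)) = 10047 / 1540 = 6.52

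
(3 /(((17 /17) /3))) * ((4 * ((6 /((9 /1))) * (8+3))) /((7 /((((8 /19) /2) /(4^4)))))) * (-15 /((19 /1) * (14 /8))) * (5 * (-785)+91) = 948915 /17689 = 53.64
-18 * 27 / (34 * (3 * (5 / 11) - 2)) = 2673 / 119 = 22.46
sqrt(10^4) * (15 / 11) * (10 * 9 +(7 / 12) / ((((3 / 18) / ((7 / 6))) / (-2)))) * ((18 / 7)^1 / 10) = 220950 / 77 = 2869.48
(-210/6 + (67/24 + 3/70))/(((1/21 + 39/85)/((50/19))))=-11483075/68704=-167.14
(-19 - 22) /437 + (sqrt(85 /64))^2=34521 /27968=1.23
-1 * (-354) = 354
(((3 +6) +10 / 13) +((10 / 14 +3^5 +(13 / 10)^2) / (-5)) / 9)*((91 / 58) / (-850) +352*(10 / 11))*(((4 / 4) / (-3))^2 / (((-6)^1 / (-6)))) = 3097899474421 / 20188350000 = 153.45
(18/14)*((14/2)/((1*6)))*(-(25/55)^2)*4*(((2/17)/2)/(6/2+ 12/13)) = -650/34969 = -0.02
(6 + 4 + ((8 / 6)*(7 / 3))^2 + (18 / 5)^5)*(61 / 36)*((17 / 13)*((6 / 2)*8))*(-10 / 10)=-327767199092 / 9871875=-33202.12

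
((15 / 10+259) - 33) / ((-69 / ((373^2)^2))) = -63821592620.69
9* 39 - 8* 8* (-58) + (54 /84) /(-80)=4550551 /1120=4062.99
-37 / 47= -0.79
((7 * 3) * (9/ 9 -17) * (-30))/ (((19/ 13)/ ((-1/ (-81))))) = 14560/ 171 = 85.15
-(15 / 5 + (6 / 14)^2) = -156 / 49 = -3.18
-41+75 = 34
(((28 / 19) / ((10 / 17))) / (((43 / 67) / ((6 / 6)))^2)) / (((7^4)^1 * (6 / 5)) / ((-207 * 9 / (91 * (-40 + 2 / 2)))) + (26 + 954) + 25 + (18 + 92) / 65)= 2875015962 / 3070273850393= 0.00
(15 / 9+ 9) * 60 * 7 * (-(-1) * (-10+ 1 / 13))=-577920 / 13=-44455.38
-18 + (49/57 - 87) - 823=-52847/57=-927.14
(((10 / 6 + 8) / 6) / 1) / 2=29 / 36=0.81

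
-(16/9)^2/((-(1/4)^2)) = 4096/81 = 50.57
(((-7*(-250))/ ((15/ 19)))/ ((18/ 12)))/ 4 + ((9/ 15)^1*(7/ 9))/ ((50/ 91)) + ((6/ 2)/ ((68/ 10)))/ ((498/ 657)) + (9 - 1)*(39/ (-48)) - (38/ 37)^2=363.32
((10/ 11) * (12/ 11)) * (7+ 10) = 2040/ 121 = 16.86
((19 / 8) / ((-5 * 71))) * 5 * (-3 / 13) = 57 / 7384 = 0.01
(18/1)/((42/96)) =288/7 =41.14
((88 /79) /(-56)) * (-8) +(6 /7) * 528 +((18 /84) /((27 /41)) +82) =5325947 /9954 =535.06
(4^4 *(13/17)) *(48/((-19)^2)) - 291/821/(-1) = 132935691/5038477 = 26.38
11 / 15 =0.73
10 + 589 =599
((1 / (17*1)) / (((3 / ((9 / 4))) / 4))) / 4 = 3 / 68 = 0.04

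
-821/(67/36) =-441.13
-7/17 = -0.41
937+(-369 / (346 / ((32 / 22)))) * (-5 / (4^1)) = 938.94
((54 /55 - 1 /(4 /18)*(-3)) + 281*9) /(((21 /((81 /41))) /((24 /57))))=4316652 /42845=100.75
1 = 1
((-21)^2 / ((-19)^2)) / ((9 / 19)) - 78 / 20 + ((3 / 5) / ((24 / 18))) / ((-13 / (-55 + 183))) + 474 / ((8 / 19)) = 5532791 / 4940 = 1120.00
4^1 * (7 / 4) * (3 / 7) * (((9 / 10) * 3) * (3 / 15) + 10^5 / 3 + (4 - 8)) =4999481 / 50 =99989.62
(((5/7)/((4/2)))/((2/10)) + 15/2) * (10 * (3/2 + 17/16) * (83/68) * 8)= 1105975/476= 2323.48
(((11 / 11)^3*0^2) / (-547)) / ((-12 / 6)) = 0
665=665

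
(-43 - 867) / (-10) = 91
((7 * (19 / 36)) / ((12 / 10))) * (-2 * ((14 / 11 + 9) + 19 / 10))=-178087 / 2376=-74.95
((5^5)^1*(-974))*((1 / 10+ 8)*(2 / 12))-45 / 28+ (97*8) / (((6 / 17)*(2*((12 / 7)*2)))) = -517701677 / 126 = -4108743.47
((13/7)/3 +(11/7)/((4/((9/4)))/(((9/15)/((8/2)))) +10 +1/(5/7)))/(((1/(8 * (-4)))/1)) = -206912/9417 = -21.97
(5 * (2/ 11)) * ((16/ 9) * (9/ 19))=160/ 209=0.77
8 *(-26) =-208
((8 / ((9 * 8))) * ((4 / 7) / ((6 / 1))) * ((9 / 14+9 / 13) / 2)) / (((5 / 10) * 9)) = 1 / 637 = 0.00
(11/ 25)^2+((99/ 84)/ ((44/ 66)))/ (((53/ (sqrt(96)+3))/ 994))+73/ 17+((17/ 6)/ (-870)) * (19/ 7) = 428.80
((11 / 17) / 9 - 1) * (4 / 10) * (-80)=4544 / 153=29.70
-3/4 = -0.75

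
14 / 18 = 0.78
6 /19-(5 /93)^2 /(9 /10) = 462296 /1478979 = 0.31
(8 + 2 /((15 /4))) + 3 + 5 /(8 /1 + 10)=1063 /90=11.81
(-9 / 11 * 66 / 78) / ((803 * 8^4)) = -0.00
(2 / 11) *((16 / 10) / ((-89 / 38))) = -608 / 4895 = -0.12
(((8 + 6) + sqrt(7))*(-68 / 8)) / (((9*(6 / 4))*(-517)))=17*sqrt(7) / 13959 + 238 / 13959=0.02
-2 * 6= -12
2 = 2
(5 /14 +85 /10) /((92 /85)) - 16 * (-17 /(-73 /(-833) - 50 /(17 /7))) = -5.08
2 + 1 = 3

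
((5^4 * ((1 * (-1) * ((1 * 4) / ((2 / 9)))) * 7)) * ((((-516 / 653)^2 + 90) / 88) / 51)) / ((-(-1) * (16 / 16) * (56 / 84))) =-69162305625 / 28995812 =-2385.25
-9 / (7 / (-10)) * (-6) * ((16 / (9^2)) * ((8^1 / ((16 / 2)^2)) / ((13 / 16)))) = -640 / 273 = -2.34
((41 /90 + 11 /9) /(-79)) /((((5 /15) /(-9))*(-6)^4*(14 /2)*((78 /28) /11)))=1661 /6654960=0.00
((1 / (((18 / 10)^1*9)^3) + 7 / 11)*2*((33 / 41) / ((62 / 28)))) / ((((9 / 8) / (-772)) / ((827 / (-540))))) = 133052924767168 / 273561911955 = 486.37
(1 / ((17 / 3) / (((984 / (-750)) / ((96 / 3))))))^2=15129 / 289000000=0.00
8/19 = 0.42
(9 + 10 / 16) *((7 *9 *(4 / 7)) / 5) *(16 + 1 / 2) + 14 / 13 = 297577 / 260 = 1144.53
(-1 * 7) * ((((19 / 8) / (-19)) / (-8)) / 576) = -7 / 36864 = -0.00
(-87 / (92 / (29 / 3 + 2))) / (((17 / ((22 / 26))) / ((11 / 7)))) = -17545 / 20332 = -0.86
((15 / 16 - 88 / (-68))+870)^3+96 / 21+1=663583348.98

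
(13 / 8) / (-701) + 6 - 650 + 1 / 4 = -3610163 / 5608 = -643.75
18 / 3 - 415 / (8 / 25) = -10327 / 8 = -1290.88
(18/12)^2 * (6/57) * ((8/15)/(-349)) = -12/33155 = -0.00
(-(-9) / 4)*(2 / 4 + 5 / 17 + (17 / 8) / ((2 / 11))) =30555 / 1088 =28.08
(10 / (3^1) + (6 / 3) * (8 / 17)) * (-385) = -1645.69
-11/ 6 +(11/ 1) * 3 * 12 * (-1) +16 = -2291/ 6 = -381.83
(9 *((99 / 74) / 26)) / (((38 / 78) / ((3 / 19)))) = 8019 / 53428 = 0.15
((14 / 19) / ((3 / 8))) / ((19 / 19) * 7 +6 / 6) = 14 / 57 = 0.25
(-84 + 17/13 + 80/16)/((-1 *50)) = 101/65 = 1.55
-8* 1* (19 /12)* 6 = -76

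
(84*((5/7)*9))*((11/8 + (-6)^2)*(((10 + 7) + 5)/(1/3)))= 1332045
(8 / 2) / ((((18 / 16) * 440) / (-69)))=-92 / 165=-0.56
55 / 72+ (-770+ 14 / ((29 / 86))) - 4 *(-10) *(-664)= -56976757 / 2088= -27287.72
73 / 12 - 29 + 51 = 337 / 12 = 28.08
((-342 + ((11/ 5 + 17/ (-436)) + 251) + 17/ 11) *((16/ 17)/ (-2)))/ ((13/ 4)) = 1288184/ 101915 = 12.64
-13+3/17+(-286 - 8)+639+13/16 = 332.99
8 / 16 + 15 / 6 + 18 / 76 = 123 / 38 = 3.24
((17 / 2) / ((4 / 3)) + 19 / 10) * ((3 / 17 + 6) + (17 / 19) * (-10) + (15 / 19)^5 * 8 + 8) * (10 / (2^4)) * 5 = 535205764695 / 2693995712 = 198.67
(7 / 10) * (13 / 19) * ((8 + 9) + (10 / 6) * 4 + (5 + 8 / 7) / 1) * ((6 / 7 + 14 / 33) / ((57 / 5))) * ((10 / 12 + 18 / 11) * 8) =785284448 / 24767127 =31.71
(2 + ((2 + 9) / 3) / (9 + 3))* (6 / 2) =83 / 12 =6.92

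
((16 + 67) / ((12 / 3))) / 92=0.23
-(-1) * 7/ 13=7/ 13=0.54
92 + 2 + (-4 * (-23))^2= 8558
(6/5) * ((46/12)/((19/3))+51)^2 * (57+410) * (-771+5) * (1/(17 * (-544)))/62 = 2063441194743/1034943680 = 1993.77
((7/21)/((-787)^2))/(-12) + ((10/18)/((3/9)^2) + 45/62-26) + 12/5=-61774625477/3456079020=-17.87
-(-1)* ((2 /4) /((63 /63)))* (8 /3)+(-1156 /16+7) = -767 /12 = -63.92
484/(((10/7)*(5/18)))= 30492/25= 1219.68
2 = 2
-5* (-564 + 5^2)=2695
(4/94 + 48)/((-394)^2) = 1129/3648046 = 0.00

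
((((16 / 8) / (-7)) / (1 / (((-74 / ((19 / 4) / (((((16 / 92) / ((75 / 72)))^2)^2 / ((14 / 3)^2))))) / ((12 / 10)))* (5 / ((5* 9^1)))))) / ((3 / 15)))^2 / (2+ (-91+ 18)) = -4389254816128303104 / 57652285798298560019287109375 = -0.00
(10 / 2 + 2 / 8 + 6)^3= 91125 / 64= 1423.83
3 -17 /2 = -11 /2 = -5.50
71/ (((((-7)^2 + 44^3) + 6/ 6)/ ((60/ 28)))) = 1065/ 596638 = 0.00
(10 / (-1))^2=100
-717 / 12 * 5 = -1195 / 4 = -298.75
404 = 404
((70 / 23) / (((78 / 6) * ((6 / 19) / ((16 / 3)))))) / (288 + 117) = 2128 / 217971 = 0.01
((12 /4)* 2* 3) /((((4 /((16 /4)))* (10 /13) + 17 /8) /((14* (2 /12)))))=624 /43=14.51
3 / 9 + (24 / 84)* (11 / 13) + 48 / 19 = 16087 / 5187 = 3.10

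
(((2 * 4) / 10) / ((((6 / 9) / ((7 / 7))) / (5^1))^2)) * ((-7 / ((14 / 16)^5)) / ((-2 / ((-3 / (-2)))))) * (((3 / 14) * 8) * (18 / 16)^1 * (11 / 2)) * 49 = 82114560 / 343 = 239401.05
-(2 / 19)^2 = -4 / 361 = -0.01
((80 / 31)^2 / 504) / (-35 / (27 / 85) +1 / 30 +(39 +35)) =-24000 / 65662247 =-0.00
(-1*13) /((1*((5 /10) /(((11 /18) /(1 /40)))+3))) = -4.30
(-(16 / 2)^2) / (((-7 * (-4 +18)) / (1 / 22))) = 16 / 539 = 0.03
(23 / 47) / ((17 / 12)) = 276 / 799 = 0.35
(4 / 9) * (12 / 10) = 8 / 15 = 0.53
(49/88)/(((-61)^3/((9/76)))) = -0.00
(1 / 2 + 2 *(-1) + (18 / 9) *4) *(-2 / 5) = -13 / 5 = -2.60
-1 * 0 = 0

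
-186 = -186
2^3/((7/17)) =136/7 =19.43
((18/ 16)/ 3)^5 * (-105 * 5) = -127575/ 32768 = -3.89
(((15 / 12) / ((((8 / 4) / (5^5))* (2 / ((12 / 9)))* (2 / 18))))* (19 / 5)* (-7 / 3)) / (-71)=415625 / 284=1463.47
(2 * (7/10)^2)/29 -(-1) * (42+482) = 759849/1450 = 524.03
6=6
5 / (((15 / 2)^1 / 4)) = 8 / 3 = 2.67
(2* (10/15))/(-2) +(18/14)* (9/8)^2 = 1291/1344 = 0.96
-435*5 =-2175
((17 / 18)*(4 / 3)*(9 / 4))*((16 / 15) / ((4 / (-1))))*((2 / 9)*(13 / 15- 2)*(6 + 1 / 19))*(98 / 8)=325703 / 23085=14.11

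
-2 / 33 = -0.06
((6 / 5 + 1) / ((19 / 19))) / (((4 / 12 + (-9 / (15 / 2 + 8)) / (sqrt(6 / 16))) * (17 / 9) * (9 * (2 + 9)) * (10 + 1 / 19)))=-63612 * sqrt(6) / 110641525 -54777 / 110641525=-0.00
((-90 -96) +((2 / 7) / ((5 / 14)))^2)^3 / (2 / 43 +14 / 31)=-16580905754329 / 1296875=-12785276.73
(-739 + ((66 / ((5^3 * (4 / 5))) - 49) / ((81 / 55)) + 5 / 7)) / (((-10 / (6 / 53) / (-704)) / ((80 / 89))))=-24624168448 / 4457565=-5524.13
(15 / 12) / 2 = 5 / 8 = 0.62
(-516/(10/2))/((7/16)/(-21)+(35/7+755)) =-24768/182395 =-0.14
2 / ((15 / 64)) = 128 / 15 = 8.53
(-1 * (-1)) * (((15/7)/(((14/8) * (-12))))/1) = -5/49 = -0.10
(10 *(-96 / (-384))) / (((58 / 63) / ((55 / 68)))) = 17325 / 7888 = 2.20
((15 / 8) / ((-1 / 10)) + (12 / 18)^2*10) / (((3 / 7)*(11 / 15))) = -18025 / 396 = -45.52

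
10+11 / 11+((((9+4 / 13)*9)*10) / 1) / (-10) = -946 / 13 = -72.77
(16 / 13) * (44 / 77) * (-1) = -64 / 91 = -0.70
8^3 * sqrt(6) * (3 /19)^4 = 41472 * sqrt(6) /130321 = 0.78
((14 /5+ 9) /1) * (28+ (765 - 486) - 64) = 14337 /5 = 2867.40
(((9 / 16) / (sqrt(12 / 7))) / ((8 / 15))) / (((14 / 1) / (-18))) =-405*sqrt(21) / 1792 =-1.04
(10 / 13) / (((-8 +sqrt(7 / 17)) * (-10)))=sqrt(119) / 14053 +136 / 14053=0.01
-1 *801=-801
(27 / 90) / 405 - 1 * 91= -122849 / 1350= -91.00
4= 4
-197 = -197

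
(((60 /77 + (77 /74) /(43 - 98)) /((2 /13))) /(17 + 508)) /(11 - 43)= -281593 /957264000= -0.00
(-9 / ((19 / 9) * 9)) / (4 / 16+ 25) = -36 / 1919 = -0.02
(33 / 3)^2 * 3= 363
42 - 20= 22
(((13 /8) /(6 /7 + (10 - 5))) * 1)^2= 8281 /107584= 0.08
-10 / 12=-5 / 6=-0.83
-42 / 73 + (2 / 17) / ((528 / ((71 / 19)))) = -0.57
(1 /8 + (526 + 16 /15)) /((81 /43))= 2720309 /9720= 279.87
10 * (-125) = -1250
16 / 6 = 8 / 3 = 2.67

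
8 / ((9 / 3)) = 8 / 3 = 2.67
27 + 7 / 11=304 / 11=27.64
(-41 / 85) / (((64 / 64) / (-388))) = 187.15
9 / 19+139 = 2650 / 19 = 139.47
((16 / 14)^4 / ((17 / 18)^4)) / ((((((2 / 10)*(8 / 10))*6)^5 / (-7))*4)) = -263671875 / 57295406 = -4.60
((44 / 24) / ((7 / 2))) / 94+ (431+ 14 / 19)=16192931 / 37506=431.74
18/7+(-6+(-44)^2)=13528/7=1932.57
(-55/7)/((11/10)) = -50/7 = -7.14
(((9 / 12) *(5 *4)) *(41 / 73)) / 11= 615 / 803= 0.77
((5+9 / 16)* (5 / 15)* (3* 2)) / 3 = 3.71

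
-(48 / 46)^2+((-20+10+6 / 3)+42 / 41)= -174910 / 21689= -8.06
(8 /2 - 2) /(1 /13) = 26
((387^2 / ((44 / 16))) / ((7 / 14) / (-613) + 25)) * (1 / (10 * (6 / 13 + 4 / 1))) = 2387018322 / 48885155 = 48.83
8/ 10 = 4/ 5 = 0.80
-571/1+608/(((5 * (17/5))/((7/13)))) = -121935/221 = -551.74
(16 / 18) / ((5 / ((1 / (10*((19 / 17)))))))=68 / 4275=0.02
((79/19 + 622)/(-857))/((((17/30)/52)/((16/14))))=-148474560/1937677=-76.63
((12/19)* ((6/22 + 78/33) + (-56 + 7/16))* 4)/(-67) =27945/14003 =2.00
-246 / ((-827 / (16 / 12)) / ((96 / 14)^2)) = 755712 / 40523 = 18.65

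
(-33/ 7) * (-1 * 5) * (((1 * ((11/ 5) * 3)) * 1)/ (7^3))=1089/ 2401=0.45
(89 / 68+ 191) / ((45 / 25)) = 7265 / 68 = 106.84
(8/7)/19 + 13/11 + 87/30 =60597/14630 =4.14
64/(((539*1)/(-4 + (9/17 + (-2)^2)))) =576/9163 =0.06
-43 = -43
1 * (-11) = -11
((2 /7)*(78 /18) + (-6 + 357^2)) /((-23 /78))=-69584554 /161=-432202.20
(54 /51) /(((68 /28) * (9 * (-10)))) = -7 /1445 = -0.00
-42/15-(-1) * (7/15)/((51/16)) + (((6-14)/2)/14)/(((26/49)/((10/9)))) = -2156/663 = -3.25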